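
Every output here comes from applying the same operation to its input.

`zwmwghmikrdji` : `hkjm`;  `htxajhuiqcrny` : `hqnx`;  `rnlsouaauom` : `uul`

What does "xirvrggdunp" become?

Looking at the pairs, the operation is to keep one character in every 3, starting at position 3 (positions 3rd, 6th, 9th, ...), then move the first character to the end.
On "xirvrggdunp": the first step gives "rgu", and the second then gives "gur".
(Check on "zwmwghmikrdji": → "mhkj" → "hkjm" ✓)

gur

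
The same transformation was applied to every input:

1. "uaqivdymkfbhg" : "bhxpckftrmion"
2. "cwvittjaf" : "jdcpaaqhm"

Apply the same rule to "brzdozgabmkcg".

iygkvgnhitrjn

What's happening: shift every letter 7 places forward in the alphabet (wrapping around).
On "brzdozgabmkcg" that produces "iygkvgnhitrjn".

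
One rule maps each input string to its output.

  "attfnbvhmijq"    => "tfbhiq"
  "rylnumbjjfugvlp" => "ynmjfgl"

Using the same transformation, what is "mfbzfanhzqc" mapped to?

What's happening: keep every other character starting from the second (positions 2nd, 4th, 6th, ...).
So "mfbzfanhzqc" becomes "fzahq".

fzahq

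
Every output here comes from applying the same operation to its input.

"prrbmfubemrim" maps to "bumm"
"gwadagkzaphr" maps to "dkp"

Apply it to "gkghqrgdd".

hg

The transformation: delete the first 2 characters, then keep one character in every 3, starting at position 2 (positions 2nd, 5th, 8th, ...).
Starting from "gkghqrgdd": after the first operation, "ghqrgdd"; after the second, "hg".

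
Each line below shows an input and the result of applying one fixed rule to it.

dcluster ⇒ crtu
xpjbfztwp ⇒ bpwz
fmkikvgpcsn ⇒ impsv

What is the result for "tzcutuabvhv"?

Looking at the pairs, the operation is to keep every other character starting from the second (positions 2nd, 4th, 6th, ...), then sort the characters into alphabetical order.
Working it through for "tzcutuabvhv": intermediate "zuubh", final "bhuuz".

bhuuz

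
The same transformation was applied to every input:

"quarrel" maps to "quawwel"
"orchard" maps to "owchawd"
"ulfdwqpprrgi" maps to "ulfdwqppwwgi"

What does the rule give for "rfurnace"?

What's happening: replace every "r" with "w".
On "rfurnace" that produces "wfuwnace".

wfuwnace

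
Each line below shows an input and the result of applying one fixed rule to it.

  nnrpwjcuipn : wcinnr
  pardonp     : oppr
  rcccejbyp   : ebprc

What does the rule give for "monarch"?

rhmn

The pattern: keep every other character starting from the first (positions 1st, 3rd, 5th, ...), then move the first 2 characters to the end (rotate left by 2).
Applying both steps to "monarch": "mnrh", then "rhmn".
(Check on "nnrpwjcuipn": → "nrwcin" → "wcinnr" ✓)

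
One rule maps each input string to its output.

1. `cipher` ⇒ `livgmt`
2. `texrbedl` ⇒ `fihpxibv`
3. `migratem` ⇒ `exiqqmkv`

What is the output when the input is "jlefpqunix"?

The pattern: shift every letter 4 places forward in the alphabet (wrapping around), then swap the front and back halves of the string.
Applying both steps to "jlefpqunix": "npijtuyrmb", then "uyrmbnpijt".

uyrmbnpijt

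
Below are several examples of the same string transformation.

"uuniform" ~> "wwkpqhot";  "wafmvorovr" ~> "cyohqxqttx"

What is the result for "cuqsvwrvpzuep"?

weusyxxtbrgwr

The transformation: swap each adjacent pair of characters (1↔2, 3↔4, ...), then shift every letter 2 places forward in the alphabet (wrapping around).
Working it through for "cuqsvwrvpzuep": intermediate "ucsqwvvrzpeup", final "weusyxxtbrgwr".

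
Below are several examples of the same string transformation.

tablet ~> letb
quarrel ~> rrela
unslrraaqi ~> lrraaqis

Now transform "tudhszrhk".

The transformation: delete the first 2 characters, then move the first character to the end.
Applying both steps to "tudhszrhk": "dhszrhk", then "hszrhkd".

hszrhkd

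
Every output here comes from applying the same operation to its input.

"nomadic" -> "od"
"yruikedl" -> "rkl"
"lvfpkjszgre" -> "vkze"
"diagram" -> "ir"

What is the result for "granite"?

ri

Rule — keep one character in every 3, starting at position 2 (positions 2nd, 5th, 8th, ...).
"granite" → "ri".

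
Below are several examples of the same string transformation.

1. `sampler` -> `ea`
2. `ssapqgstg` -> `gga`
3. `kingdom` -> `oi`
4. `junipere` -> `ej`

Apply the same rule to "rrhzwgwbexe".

The transformation: move the first 3 characters to the end (rotate left by 3), then keep one character in every 3, starting at position 3 (positions 3rd, 6th, 9th, ...).
Starting from "rrhzwgwbexe": after the first operation, "zwgwbexerrh"; after the second, "ger".
(Check on "junipere": → "iperejun" → "ej" ✓)

ger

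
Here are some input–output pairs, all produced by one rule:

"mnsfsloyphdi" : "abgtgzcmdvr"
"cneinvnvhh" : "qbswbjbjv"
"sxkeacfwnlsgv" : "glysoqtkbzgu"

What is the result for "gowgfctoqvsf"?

uckutqhcejg

In each case the input is transformed by: delete the last character, then shift every letter 12 places backward in the alphabet (wrapping around).
Starting from "gowgfctoqvsf": after the first operation, "gowgfctoqvs"; after the second, "uckutqhcejg".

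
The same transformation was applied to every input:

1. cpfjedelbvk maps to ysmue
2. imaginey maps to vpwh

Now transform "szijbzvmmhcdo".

isivqm

Looking at the pairs, the operation is to keep every other character starting from the second (positions 2nd, 4th, 6th, ...), then shift every letter 9 places forward in the alphabet (wrapping around).
"szijbzvmmhcdo" → "isivqm".
(Check on "imaginey": → "mgny" → "vpwh" ✓)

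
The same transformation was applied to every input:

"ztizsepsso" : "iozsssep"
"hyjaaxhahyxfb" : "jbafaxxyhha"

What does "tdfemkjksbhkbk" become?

Rule — delete the first 2 characters, then take characters alternately from the front and the back (1st, last, 2nd, 2nd-last, ...).
On "tdfemkjksbhkbk": the first step gives "femkjksbhkbk", and the second then gives "fkebmkkhjbks".
(Check on "hyjaaxhahyxfb": → "jaaxhahyxfb" → "jbafaxxyhha" ✓)

fkebmkkhjbks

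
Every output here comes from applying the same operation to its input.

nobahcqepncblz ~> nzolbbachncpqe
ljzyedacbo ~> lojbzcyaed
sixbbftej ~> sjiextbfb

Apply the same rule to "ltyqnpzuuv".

Looking at the pairs, the operation is to take characters alternately from the front and the back (1st, last, 2nd, 2nd-last, ...).
Doing the same to "ltyqnpzuuv": "lvtuyuqznp".

lvtuyuqznp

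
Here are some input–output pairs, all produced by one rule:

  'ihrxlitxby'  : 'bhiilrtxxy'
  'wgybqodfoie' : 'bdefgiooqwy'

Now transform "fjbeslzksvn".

The transformation: sort the characters into alphabetical order.
Doing the same to "fjbeslzksvn": "befjklnssvz".

befjklnssvz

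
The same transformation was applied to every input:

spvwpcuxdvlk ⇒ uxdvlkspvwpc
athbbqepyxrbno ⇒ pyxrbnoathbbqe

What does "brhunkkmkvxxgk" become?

The pattern: swap the front and back halves of the string.
For "brhunkkmkvxxgk" the result is "mkvxxgkbrhunkk".

mkvxxgkbrhunkk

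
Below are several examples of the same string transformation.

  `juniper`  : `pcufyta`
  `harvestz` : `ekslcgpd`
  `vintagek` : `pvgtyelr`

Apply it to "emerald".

wopxpcl

The rule is to move the last 2 characters to the front (rotate right by 2), then shift every letter 11 places forward in the alphabet (wrapping around).
Doing the same to "emerald": "wopxpcl".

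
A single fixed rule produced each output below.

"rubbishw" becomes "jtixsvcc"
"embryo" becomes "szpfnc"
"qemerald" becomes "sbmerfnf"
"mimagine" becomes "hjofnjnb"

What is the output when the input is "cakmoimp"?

pjnqdbln

What's happening: shift every letter 1 place forward in the alphabet (wrapping around), then swap the front and back halves of the string.
Applying both steps to "cakmoimp": "dblnpjnq", then "pjnqdbln".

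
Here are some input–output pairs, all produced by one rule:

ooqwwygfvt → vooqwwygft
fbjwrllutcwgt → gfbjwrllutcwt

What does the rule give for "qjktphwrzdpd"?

Rule — move the last character to the front, then swap the first and last characters.
On "qjktphwrzdpd": the first step gives "dqjktphwrzdp", and the second then gives "pqjktphwrzdd".
(Check on "fbjwrllutcwgt": → "tfbjwrllutcwg" → "gfbjwrllutcwt" ✓)

pqjktphwrzdd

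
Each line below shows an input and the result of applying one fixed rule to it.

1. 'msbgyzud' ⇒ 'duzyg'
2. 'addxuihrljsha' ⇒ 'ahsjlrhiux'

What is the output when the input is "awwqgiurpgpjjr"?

rjjpgpruigq

Each output is the input with this applied: delete the first 3 characters, then reverse the string.
Applying both steps to "awwqgiurpgpjjr": "qgiurpgpjjr", then "rjjpgpruigq".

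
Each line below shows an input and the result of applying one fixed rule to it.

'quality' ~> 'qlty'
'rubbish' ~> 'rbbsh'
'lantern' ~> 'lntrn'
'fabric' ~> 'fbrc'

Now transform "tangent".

tngnt

The transformation: remove every vowel.
For "tangent" the result is "tngnt".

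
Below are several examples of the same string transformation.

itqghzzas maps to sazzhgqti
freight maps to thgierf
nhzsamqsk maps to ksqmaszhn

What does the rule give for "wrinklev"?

The pattern: reverse the string.
Doing the same to "wrinklev": "velknirw".

velknirw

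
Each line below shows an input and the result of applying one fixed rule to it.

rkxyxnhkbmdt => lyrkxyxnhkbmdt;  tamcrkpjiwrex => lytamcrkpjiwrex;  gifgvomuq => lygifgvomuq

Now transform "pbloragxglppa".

lypbloragxglppa

The pattern: prepend "ly".
For "pbloragxglppa" the result is "lypbloragxglppa".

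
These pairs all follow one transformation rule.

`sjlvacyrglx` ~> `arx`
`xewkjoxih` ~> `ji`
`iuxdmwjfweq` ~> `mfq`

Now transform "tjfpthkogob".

The pattern: delete the first 2 characters, then keep one character in every 3, starting at position 3 (positions 3rd, 6th, 9th, ...).
Working it through for "tjfpthkogob": intermediate "fpthkogob", final "tob".

tob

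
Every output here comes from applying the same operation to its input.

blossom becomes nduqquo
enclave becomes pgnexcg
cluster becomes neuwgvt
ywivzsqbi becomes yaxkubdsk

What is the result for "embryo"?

ogtdqa

Looking at the pairs, the operation is to shift every letter 2 places forward in the alphabet (wrapping around), then swap each adjacent pair of characters (1↔2, 3↔4, ...).
On "embryo": the first step gives "godtaq", and the second then gives "ogtdqa".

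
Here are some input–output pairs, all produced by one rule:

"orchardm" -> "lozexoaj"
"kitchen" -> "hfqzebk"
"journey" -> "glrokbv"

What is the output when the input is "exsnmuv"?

bupkjrs

What's happening: shift every letter 3 places backward in the alphabet (wrapping around).
Doing the same to "exsnmuv": "bupkjrs".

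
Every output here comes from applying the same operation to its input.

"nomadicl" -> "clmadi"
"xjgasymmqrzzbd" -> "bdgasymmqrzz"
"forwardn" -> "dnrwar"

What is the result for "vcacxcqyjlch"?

Each output is the input with this applied: delete the first 2 characters, then move the last 2 characters to the front (rotate right by 2).
Applying both steps to "vcacxcqyjlch": "acxcqyjlch", then "chacxcqyjl".

chacxcqyjl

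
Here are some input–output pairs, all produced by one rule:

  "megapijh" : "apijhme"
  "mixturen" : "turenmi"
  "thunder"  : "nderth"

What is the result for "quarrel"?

rrelqu

The transformation: move the first 3 characters to the end (rotate left by 3), then delete the last character.
For "quarrel", step one produces "rrelqua"; step two turns that into "rrelqu".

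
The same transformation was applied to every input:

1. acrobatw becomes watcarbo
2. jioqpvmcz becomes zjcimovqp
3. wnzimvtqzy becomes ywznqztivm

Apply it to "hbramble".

Each output is the input with this applied: take characters alternately from the front and the back (1st, last, 2nd, 2nd-last, ...), then swap each adjacent pair of characters (1↔2, 3↔4, ...).
"hbramble" → "ehlbbrma".

ehlbbrma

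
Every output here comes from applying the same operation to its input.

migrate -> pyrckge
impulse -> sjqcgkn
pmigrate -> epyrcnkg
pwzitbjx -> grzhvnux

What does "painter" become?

lrcpnyg

What's happening: move the first 3 characters to the end (rotate left by 3), then shift every letter 2 places backward in the alphabet (wrapping around).
For "painter", step one produces "nterpai"; step two turns that into "lrcpnyg".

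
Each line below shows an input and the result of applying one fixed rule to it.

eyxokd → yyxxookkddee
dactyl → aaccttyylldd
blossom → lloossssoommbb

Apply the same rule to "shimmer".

The pattern: double every character, then move the first 2 characters to the end (rotate left by 2).
Starting from "shimmer": after the first operation, "sshhiimmmmeerr"; after the second, "hhiimmmmeerrss".

hhiimmmmeerrss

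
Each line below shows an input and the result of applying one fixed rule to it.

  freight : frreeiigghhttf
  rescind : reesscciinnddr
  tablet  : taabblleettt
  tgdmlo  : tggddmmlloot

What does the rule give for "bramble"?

What's happening: double every character, then move the first character to the end.
"bramble" → "bbrraammbbllee" → "brraammbblleeb".
(Check on "rescind": → "rreesscciinndd" → "reesscciinnddr" ✓)

brraammbblleeb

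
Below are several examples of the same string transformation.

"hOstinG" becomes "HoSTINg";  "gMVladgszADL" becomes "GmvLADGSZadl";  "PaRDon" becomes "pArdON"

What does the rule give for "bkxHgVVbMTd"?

BKXhGvvBmtD

The pattern: flip the case of every letter.
For "bkxHgVVbMTd" the result is "BKXhGvvBmtD".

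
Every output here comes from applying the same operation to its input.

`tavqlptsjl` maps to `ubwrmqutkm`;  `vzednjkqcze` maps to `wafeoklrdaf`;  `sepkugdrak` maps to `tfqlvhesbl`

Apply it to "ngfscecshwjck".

The transformation: shift every letter 1 place forward in the alphabet (wrapping around).
Doing the same to "ngfscecshwjck": "ohgtdfdtixkdl".

ohgtdfdtixkdl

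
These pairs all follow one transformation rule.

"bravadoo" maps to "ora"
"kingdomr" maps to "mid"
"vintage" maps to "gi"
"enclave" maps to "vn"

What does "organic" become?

The transformation: move the last 3 characters to the front (rotate right by 3), then keep one character in every 3, starting at position 2 (positions 2nd, 5th, 8th, ...).
So "organic" becomes "ir".

ir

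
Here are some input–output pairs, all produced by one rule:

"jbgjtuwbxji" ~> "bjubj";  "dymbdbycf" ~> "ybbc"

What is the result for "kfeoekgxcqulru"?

In each case the input is transformed by: keep every other character starting from the second (positions 2nd, 4th, 6th, ...).
So "kfeoekgxcqulru" becomes "fokxqlu".

fokxqlu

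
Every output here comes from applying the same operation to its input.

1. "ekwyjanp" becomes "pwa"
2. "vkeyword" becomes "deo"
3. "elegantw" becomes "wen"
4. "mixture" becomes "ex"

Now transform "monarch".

The pattern: move the last 2 characters to the front (rotate right by 2), then keep one character in every 3, starting at position 2 (positions 2nd, 5th, 8th, ...).
Working it through for "monarch": intermediate "chmonar", final "hn".
(Check on "ekwyjanp": → "npekwyja" → "pwa" ✓)

hn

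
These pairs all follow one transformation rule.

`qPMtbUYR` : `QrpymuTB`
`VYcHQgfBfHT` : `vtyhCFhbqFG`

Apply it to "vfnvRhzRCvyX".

Looking at the pairs, the operation is to flip the case of every letter, then take characters alternately from the front and the back (1st, last, 2nd, 2nd-last, ...).
Applying both steps to "vfnvRhzRCvyX": "VFNVrHZrcVYx", then "VxFYNVVcrrHZ".
(Check on "qPMtbUYR": → "QpmTBuyr" → "QrpymuTB" ✓)

VxFYNVVcrrHZ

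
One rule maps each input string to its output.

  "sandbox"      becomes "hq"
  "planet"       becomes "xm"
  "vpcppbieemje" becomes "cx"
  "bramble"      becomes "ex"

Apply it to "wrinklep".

xi

The rule is to shift every letter 7 places backward in the alphabet (wrapping around), then keep only the last 2 characters.
On "wrinklep": the first step gives "pkbgdexi", and the second then gives "xi".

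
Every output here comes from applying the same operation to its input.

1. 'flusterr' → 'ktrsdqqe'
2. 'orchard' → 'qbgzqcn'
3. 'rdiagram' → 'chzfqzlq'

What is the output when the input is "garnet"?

zqmdsf

The pattern: move the first character to the end, then shift every letter 1 place backward in the alphabet (wrapping around).
So "garnet" becomes "zqmdsf".
(Check on "rdiagram": → "diagramr" → "chzfqzlq" ✓)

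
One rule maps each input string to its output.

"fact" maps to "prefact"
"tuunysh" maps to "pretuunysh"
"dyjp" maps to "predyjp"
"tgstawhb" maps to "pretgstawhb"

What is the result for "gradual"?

The pattern: prepend "pre".
So "gradual" becomes "pregradual".

pregradual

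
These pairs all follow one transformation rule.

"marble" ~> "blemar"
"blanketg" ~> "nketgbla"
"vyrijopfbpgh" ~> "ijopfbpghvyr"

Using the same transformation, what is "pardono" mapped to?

What's happening: move the first 3 characters to the end (rotate left by 3).
For "pardono" the result is "donopar".

donopar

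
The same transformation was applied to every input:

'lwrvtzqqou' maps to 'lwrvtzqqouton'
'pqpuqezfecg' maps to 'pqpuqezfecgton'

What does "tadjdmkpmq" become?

Each output is the input with this applied: append "ton".
On "tadjdmkpmq" that produces "tadjdmkpmqton".

tadjdmkpmqton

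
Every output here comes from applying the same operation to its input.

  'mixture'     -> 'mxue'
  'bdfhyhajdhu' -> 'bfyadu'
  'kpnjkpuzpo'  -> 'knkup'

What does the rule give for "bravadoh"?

Each output is the input with this applied: keep every other character starting from the first (positions 1st, 3rd, 5th, ...).
"bravadoh" → "baao".

baao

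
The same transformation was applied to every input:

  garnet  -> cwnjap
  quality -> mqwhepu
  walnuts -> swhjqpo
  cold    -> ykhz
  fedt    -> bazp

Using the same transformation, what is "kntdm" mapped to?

What's happening: shift every letter 4 places backward in the alphabet (wrapping around).
"kntdm" → "gjpzi".

gjpzi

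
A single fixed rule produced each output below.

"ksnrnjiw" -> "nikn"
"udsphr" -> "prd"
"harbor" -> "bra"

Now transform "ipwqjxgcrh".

xchpq

Rule — swap the front and back halves of the string, then keep every other character starting from the first (positions 1st, 3rd, 5th, ...).
Working it through for "ipwqjxgcrh": intermediate "xgcrhipwqj", final "xchpq".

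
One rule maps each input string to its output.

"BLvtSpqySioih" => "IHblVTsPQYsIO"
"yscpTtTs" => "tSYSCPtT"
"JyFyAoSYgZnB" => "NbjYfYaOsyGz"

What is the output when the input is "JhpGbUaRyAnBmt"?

Looking at the pairs, the operation is to move the last 2 characters to the front (rotate right by 2), then flip the case of every letter.
Applying both steps to "JhpGbUaRyAnBmt": "mtJhpGbUaRyAnB", then "MTjHPgBuArYaNb".

MTjHPgBuArYaNb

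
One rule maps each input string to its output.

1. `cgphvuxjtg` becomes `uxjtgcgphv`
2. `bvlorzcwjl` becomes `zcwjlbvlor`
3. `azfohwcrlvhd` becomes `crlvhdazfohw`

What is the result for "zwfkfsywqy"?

sywqyzwfkf

Rule — swap the front and back halves of the string.
Doing the same to "zwfkfsywqy": "sywqyzwfkf".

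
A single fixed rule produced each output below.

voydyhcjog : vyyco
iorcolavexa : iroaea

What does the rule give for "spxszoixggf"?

The transformation: keep every other character starting from the first (positions 1st, 3rd, 5th, ...).
Doing the same to "spxszoixggf": "sxzigf".

sxzigf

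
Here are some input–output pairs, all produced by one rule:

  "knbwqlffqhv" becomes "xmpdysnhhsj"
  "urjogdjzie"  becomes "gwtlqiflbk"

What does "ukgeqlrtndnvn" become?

In each case the input is transformed by: move the last character to the front, then shift every letter 2 places forward in the alphabet (wrapping around).
On "ukgeqlrtndnvn": the first step gives "nukgeqlrtndnv", and the second then gives "pwmigsntvpfpx".
(Check on "knbwqlffqhv": → "vknbwqlffqh" → "xmpdysnhhsj" ✓)

pwmigsntvpfpx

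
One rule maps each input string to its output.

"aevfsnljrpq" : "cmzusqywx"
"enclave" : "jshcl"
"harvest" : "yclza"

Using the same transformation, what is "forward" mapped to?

Rule — shift every letter 7 places forward in the alphabet (wrapping around), then delete the first 2 characters.
Working it through for "forward": intermediate "mvydhyk", final "ydhyk".

ydhyk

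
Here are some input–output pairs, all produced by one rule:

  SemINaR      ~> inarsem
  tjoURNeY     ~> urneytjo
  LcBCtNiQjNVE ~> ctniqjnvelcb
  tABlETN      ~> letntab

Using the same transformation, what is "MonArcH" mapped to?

archmon

The rule is to move the first 3 characters to the end (rotate left by 3), then convert every letter to lowercase.
Working it through for "MonArcH": intermediate "ArcHMon", final "archmon".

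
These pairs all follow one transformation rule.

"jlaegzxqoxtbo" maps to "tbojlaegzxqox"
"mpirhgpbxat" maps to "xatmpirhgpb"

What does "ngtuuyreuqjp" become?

Rule — move the last 3 characters to the front (rotate right by 3).
For "ngtuuyreuqjp" the result is "qjpngtuuyreu".

qjpngtuuyreu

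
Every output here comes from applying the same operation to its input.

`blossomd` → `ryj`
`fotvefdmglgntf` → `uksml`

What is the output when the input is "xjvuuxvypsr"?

paex

Looking at the pairs, the operation is to keep one character in every 3, starting at position 2 (positions 2nd, 5th, 8th, ...), then shift every letter 6 places forward in the alphabet (wrapping around).
On "xjvuuxvypsr": the first step gives "juyr", and the second then gives "paex".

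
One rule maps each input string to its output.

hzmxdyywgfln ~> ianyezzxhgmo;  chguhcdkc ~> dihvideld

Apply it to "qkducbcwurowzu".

rlevdcdxvspxav

Rule — shift every letter 1 place forward in the alphabet (wrapping around).
"qkducbcwurowzu" → "rlevdcdxvspxav".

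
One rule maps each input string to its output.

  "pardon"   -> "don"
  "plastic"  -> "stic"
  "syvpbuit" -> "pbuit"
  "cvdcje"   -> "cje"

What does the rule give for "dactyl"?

Each output is the input with this applied: delete the first 3 characters.
For "dactyl" the result is "tyl".

tyl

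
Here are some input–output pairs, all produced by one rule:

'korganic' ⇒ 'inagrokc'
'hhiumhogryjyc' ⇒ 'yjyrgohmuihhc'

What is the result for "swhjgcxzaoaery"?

In each case the input is transformed by: move the last character to the front, then reverse the string.
For "swhjgcxzaoaery" the result is "reaoazxcgjhwsy".

reaoazxcgjhwsy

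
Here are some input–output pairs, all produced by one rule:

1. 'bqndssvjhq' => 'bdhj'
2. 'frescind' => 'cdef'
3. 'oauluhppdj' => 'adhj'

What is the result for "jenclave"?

In each case the input is transformed by: sort the characters into alphabetical order, then keep only the first 4 characters.
Applying both steps to "jenclave": "aceejlnv", then "acee".

acee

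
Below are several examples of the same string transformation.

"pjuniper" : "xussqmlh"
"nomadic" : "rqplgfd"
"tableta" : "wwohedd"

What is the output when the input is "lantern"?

In each case the input is transformed by: sort the characters into reverse alphabetical order, then shift every letter 3 places forward in the alphabet (wrapping around).
Working it through for "lantern": intermediate "trnnlea", final "wuqqohd".

wuqqohd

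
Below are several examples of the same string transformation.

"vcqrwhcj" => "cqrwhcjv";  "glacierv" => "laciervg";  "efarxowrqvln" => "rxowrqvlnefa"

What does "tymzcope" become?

What's happening: swap the front and back halves of the string, then move the last 3 characters to the front (rotate right by 3).
Starting from "tymzcope": after the first operation, "copetymz"; after the second, "ymzcopet".
(Check on "vcqrwhcj": → "whcjvcqr" → "cqrwhcjv" ✓)

ymzcopet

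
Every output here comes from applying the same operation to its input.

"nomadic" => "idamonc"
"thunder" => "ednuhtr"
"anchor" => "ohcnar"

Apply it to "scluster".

The rule is to move the last character to the front, then reverse the string.
So "scluster" becomes "etsulcsr".

etsulcsr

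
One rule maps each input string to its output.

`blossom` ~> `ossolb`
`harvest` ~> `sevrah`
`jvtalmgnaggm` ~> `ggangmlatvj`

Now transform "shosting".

Looking at the pairs, the operation is to delete the last character, then reverse the string.
For "shosting", step one produces "shostin"; step two turns that into "nitsohs".

nitsohs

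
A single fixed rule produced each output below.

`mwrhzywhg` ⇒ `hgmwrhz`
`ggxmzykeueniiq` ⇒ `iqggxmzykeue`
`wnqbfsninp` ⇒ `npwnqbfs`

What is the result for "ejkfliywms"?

msejkfli

The rule is to move the last 2 characters to the front (rotate right by 2), then delete the last 2 characters.
For "ejkfliywms", step one produces "msejkfliyw"; step two turns that into "msejkfli".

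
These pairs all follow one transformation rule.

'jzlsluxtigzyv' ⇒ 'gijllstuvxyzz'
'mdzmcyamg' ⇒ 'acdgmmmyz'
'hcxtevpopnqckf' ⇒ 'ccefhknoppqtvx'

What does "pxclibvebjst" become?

bbceijlpstvx

Looking at the pairs, the operation is to sort the characters into alphabetical order.
"pxclibvebjst" → "bbceijlpstvx".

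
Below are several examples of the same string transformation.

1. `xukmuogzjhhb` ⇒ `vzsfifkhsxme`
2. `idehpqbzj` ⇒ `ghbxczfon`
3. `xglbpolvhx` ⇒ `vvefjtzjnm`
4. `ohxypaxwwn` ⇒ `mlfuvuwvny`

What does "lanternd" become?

jbyllprc

The rule is to take characters alternately from the front and the back (1st, last, 2nd, 2nd-last, ...), then shift every letter 2 places backward in the alphabet (wrapping around).
On "lanternd": the first step gives "ldannrte", and the second then gives "jbyllprc".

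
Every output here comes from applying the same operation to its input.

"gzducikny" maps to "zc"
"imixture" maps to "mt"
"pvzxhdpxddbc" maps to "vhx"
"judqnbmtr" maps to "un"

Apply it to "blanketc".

lk

Looking at the pairs, the operation is to keep one character in every 3, starting at position 2 (positions 2nd, 5th, 8th, ...), then delete the last character.
Working it through for "blanketc": intermediate "lkc", final "lk".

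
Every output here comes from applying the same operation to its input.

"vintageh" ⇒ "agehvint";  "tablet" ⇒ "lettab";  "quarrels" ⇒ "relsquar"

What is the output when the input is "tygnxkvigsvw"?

The rule is to swap the front and back halves of the string.
"tygnxkvigsvw" → "vigsvwtygnxk".

vigsvwtygnxk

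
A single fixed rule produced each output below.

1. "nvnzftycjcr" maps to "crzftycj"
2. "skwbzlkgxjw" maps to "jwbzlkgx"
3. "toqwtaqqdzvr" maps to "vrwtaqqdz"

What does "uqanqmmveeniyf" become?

The rule is to delete the first 3 characters, then move the last 2 characters to the front (rotate right by 2).
Starting from "uqanqmmveeniyf": after the first operation, "nqmmveeniyf"; after the second, "yfnqmmveeni".

yfnqmmveeni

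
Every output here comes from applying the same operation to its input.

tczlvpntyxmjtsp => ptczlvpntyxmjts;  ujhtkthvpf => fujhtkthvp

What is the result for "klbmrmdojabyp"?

pklbmrmdojaby

In each case the input is transformed by: move the last character to the front.
Applying that to "klbmrmdojabyp" gives "pklbmrmdojaby".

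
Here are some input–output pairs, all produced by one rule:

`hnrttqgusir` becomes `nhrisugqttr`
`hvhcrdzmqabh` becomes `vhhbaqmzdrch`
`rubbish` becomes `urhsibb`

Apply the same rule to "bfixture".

fberutxi

Rule — reverse the string, then move the last 2 characters to the front (rotate right by 2).
On "bfixture": the first step gives "erutxifb", and the second then gives "fberutxi".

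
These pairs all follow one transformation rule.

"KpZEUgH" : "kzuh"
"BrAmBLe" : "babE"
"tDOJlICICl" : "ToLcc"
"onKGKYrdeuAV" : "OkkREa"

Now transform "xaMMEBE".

Xmee

What's happening: flip the case of every letter, then keep every other character starting from the first (positions 1st, 3rd, 5th, ...).
Starting from "xaMMEBE": after the first operation, "XAmmebe"; after the second, "Xmee".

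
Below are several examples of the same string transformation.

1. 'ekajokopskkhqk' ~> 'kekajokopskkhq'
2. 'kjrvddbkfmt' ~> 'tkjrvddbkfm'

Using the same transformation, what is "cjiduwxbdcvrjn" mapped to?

The pattern: move the last character to the front.
So "cjiduwxbdcvrjn" becomes "ncjiduwxbdcvrj".

ncjiduwxbdcvrj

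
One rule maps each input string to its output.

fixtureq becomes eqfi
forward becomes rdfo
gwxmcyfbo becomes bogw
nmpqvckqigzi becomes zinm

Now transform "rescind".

The transformation: move the last 2 characters to the front (rotate right by 2), then keep only the first 4 characters.
Applying both steps to "rescind": "ndresci", then "ndre".

ndre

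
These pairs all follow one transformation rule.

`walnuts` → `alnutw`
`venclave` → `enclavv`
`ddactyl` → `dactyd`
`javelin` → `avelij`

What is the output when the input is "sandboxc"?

andboxs

The pattern: delete the last character, then move the first character to the end.
On "sandboxc": the first step gives "sandbox", and the second then gives "andboxs".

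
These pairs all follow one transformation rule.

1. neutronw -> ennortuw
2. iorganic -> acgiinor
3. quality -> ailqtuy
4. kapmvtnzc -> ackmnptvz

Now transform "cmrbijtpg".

bcgijmprt

The transformation: sort the characters into alphabetical order.
"cmrbijtpg" → "bcgijmprt".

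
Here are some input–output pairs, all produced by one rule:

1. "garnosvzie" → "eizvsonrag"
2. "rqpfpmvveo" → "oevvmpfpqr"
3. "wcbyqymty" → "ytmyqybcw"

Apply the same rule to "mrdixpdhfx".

The rule is to reverse the string.
Applying that to "mrdixpdhfx" gives "xfhdpxidrm".

xfhdpxidrm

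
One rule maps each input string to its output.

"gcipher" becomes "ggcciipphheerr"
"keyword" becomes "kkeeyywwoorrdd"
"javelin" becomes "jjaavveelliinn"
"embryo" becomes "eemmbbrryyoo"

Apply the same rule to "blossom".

bblloossssoomm

The transformation: double every character.
Doing the same to "blossom": "bblloossssoomm".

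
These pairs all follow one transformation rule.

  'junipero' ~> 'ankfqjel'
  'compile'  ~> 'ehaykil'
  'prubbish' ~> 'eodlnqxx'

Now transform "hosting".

ejcdkop

The rule is to move the last 3 characters to the front (rotate right by 3), then shift every letter 4 places backward in the alphabet (wrapping around).
Working it through for "hosting": intermediate "inghost", final "ejcdkop".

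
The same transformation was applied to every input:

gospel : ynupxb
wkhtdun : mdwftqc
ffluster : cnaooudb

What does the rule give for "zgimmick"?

What's happening: shift every letter 9 places forward in the alphabet (wrapping around), then move the last 3 characters to the front (rotate right by 3).
Applying both steps to "zgimmick": "iprvvrlt", then "rltiprvv".

rltiprvv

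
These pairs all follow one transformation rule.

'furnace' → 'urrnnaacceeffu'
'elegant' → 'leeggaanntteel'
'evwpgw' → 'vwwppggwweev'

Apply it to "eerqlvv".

errqqllvvvveee

Looking at the pairs, the operation is to double every character, then move the first 3 characters to the end (rotate left by 3).
Doing the same to "eerqlvv": "errqqllvvvveee".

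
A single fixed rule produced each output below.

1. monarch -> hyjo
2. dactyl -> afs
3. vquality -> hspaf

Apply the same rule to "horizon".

Looking at the pairs, the operation is to delete the first 3 characters, then shift every letter 7 places forward in the alphabet (wrapping around).
For "horizon", step one produces "izon"; step two turns that into "pgvu".

pgvu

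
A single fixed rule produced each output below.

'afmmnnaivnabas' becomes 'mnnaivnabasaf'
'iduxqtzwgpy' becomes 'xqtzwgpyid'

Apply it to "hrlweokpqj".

Each output is the input with this applied: move the first 2 characters to the end (rotate left by 2), then delete the first character.
Working it through for "hrlweokpqj": intermediate "lweokpqjhr", final "weokpqjhr".

weokpqjhr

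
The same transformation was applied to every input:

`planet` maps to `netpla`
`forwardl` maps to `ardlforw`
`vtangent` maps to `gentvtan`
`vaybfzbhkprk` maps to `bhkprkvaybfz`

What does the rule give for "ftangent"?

gentftan

Each output is the input with this applied: swap the front and back halves of the string.
"ftangent" → "gentftan".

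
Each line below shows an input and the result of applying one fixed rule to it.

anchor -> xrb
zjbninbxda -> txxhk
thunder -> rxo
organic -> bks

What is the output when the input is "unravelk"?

xkou

The pattern: shift every letter 10 places forward in the alphabet (wrapping around), then keep every other character starting from the second (positions 2nd, 4th, 6th, ...).
On "unravelk": the first step gives "exbkfovu", and the second then gives "xkou".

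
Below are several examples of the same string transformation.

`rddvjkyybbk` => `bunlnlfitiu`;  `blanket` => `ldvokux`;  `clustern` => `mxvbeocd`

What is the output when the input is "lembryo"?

Each output is the input with this applied: shift every letter 10 places forward in the alphabet (wrapping around), then take characters alternately from the front and the back (1st, last, 2nd, 2nd-last, ...).
So "lembryo" becomes "vyoiwbl".

vyoiwbl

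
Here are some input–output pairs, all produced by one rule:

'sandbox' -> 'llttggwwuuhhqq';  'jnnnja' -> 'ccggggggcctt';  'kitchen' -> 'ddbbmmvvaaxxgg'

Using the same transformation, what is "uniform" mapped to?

Each output is the input with this applied: shift every letter 7 places backward in the alphabet (wrapping around), then double every character.
Working it through for "uniform": intermediate "ngbyhkf", final "nnggbbyyhhkkff".

nnggbbyyhhkkff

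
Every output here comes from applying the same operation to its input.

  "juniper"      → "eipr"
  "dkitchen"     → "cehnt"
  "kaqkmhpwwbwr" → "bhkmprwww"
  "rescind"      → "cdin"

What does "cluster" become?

The pattern: delete the first 3 characters, then sort the characters into alphabetical order.
"cluster" → "ster" → "erst".
(Check on "juniper": → "iper" → "eipr" ✓)

erst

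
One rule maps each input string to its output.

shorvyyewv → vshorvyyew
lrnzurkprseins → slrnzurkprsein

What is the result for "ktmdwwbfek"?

The transformation: move the last character to the front.
So "ktmdwwbfek" becomes "kktmdwwbfe".

kktmdwwbfe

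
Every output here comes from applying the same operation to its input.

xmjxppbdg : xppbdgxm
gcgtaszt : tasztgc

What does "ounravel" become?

ravelou

Rule — move the first 3 characters to the end (rotate left by 3), then delete the last character.
Applying both steps to "ounravel": "raveloun", then "ravelou".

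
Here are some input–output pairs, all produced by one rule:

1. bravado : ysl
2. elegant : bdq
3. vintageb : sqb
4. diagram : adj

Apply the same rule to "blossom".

ypj

Each output is the input with this applied: shift every letter 3 places backward in the alphabet (wrapping around), then keep one character in every 3, starting at position 1 (positions 1st, 4th, 7th, ...).
Applying both steps to "blossom": "yilpplj", then "ypj".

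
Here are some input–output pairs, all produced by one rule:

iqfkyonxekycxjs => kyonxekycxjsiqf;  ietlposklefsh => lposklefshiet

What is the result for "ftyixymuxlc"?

What's happening: move the first 3 characters to the end (rotate left by 3).
On "ftyixymuxlc" that produces "ixymuxlcfty".

ixymuxlcfty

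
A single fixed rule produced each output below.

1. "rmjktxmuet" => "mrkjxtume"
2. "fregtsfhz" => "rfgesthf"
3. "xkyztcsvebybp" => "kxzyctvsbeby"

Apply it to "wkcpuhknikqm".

Each output is the input with this applied: delete the last character, then swap each adjacent pair of characters (1↔2, 3↔4, ...).
Applying that to "wkcpuhknikqm" gives "kwpchunkkiq".

kwpchunkkiq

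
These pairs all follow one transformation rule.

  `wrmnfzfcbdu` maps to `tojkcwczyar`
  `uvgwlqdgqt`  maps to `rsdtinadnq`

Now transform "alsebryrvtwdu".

The rule is to shift every letter 3 places backward in the alphabet (wrapping around).
Applying that to "alsebryrvtwdu" gives "xipbyovosqtar".

xipbyovosqtar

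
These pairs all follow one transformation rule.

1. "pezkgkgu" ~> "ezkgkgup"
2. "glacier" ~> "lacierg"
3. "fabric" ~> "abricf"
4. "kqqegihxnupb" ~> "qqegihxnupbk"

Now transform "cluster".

Looking at the pairs, the operation is to move the first character to the end.
Applying that to "cluster" gives "lusterc".

lusterc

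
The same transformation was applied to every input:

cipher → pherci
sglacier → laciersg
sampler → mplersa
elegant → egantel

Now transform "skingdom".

ingdomsk

The transformation: move the first 2 characters to the end (rotate left by 2).
Applying that to "skingdom" gives "ingdomsk".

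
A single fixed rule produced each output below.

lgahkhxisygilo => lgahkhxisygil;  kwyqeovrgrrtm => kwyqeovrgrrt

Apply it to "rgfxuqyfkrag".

Each output is the input with this applied: delete the last character.
Doing the same to "rgfxuqyfkrag": "rgfxuqyfkra".

rgfxuqyfkra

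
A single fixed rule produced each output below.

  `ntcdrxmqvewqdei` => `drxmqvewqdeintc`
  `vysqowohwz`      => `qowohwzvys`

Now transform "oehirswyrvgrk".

irswyrvgrkoeh

The pattern: move the first 3 characters to the end (rotate left by 3).
On "oehirswyrvgrk" that produces "irswyrvgrkoeh".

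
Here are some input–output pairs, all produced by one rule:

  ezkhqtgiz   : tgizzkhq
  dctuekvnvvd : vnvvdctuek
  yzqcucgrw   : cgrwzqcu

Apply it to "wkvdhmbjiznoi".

The pattern: delete the first character, then swap the front and back halves of the string.
For "wkvdhmbjiznoi" the result is "jiznoikvdhmb".

jiznoikvdhmb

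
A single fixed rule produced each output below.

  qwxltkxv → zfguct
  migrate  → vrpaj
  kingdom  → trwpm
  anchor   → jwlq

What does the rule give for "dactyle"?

What's happening: delete the last 2 characters, then shift every letter 9 places forward in the alphabet (wrapping around).
On "dactyle": the first step gives "dacty", and the second then gives "mjlch".

mjlch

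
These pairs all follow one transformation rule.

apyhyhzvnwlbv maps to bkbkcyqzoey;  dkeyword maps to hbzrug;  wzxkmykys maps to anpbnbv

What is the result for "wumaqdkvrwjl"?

The rule is to delete the first 2 characters, then shift every letter 3 places forward in the alphabet (wrapping around).
Working it through for "wumaqdkvrwjl": intermediate "maqdkvrwjl", final "pdtgnyuzmo".

pdtgnyuzmo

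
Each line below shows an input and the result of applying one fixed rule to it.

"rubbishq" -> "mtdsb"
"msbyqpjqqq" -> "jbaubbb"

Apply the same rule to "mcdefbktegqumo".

Each output is the input with this applied: delete the first 3 characters, then shift every letter 11 places forward in the alphabet (wrapping around).
For "mcdefbktegqumo", step one produces "efbktegqumo"; step two turns that into "pqmveprbfxz".

pqmveprbfxz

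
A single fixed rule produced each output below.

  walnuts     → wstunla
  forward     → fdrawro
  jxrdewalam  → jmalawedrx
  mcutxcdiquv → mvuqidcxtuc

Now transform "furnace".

The pattern: move the first character to the end, then reverse the string.
Starting from "furnace": after the first operation, "urnacef"; after the second, "fecanru".

fecanru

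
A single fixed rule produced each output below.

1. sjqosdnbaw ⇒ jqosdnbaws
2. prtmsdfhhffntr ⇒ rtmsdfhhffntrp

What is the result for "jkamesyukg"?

The transformation: move the first character to the end.
On "jkamesyukg" that produces "kamesyukgj".

kamesyukgj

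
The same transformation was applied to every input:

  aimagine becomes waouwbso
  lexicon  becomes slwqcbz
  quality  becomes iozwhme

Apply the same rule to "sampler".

oadzsfg

In each case the input is transformed by: shift every letter 12 places backward in the alphabet (wrapping around), then move the first character to the end.
"sampler" → "goadzsf" → "oadzsfg".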